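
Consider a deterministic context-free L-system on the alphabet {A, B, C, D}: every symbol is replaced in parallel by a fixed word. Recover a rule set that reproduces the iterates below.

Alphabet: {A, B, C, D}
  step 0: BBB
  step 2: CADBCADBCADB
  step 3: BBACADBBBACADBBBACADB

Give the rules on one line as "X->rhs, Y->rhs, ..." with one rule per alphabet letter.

  step 2 ⇒ step 3: CADBCADBCADB ⇒ B·BA·CA·DB·B·BA·CA·DB·B·BA·CA·DB
    A ↦ BA
    B ↦ DB
    C ↦ B
    D ↦ CA

A->BA, B->DB, C->B, D->CA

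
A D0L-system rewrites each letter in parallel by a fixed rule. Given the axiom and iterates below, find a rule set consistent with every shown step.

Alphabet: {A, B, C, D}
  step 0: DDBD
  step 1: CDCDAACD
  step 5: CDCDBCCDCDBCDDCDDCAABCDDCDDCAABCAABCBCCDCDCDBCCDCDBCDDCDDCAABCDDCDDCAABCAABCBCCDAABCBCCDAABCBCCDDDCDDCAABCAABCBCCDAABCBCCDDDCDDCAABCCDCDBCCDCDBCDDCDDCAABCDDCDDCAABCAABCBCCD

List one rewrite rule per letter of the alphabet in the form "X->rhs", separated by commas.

A->DDC, B->AA, C->BC, D->CD

  step 0 ⇒ step 1: DDBD ⇒ CD·CD·AA·CD
    B ↦ AA
    D ↦ CD
    A ↦ DDC  (constrained at step 1)
    C ↦ BC  (constrained at step 1)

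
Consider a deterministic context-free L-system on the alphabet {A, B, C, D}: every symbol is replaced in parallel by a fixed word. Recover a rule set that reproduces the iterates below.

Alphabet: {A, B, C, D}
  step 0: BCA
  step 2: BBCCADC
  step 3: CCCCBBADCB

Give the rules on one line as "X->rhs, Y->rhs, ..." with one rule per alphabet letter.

A->AD, B->CC, C->B, D->C

  step 2 ⇒ step 3: BBCCADC ⇒ CC·CC·B·B·AD·C·B
    A ↦ AD
    B ↦ CC
    C ↦ B
    D ↦ C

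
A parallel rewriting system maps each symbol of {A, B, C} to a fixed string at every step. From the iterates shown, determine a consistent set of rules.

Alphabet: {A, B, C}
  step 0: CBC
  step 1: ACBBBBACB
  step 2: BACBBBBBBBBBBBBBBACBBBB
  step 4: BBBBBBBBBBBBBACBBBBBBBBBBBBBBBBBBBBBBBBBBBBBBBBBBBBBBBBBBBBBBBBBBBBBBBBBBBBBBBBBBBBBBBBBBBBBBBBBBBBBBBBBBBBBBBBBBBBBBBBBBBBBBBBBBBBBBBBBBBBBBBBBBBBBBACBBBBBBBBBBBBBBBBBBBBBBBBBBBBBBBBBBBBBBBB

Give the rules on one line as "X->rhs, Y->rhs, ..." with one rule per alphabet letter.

A->B, B->BBB, C->ACB

  step 1 ⇒ step 2: ACBBBBACB ⇒ B·ACB·BBB·BBB·BBB·BBB·B·ACB·BBB
    A ↦ B
    B ↦ BBB
    C ↦ ACB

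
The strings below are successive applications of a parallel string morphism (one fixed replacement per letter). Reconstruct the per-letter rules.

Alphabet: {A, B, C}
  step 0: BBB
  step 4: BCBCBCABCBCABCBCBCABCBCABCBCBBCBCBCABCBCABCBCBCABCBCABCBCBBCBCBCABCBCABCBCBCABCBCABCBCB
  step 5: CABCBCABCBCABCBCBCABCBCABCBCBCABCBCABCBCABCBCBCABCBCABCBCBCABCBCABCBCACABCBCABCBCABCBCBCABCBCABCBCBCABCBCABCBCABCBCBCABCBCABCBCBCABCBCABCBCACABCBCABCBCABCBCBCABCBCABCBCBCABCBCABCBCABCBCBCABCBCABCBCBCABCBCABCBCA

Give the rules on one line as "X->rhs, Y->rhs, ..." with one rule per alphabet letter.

A->CB, B->CA, C->BCB

  step 4 ⇒ step 5: BCBCBCABCBCABCBCBCABCBCABCBCBBCBCBCABCBCABCBCBCABCBCABCBCBBCBCBCABCBCABCBCBCABCBCABCBCB ⇒ CA·BCB·CA·BCB·CA·BCB·CB·CA·BCB·CA·BCB·CB·CA·BCB·CA·BCB·CA·BCB·CB·CA·BCB·CA·BCB·CB·CA·BCB·CA·BCB·CA·CA·BCB·CA·BCB·CA·BCB·CB·CA·BCB·CA·BCB·CB·CA·BCB·CA·BCB·CA·BCB·CB·CA·BCB·CA·BCB·CB·CA·BCB·CA·BCB·CA·CA·BCB·CA·BCB·CA·BCB·CB·CA·BCB·CA·BCB·CB·CA·BCB·CA·BCB·CA·BCB·CB·CA·BCB·CA·BCB·CB·CA·BCB·CA·BCB·CA
    A ↦ CB
    B ↦ CA
    C ↦ BCB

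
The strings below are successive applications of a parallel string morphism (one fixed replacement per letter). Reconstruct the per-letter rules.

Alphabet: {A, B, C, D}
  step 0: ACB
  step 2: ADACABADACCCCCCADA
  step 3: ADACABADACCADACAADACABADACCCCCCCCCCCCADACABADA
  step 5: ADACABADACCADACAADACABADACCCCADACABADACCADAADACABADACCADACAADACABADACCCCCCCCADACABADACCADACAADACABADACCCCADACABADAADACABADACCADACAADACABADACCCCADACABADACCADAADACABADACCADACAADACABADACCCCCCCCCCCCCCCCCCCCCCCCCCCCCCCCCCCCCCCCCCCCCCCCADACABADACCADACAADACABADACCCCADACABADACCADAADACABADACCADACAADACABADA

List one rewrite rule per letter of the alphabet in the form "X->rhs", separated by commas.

A->ADA, B->CA, C->CC, D->CAB

  step 2 ⇒ step 3: ADACABADACCCCCCADA ⇒ ADA·CAB·ADA·CC·ADA·CA·ADA·CAB·ADA·CC·CC·CC·CC·CC·CC·ADA·CAB·ADA
    A ↦ ADA
    B ↦ CA
    C ↦ CC
    D ↦ CAB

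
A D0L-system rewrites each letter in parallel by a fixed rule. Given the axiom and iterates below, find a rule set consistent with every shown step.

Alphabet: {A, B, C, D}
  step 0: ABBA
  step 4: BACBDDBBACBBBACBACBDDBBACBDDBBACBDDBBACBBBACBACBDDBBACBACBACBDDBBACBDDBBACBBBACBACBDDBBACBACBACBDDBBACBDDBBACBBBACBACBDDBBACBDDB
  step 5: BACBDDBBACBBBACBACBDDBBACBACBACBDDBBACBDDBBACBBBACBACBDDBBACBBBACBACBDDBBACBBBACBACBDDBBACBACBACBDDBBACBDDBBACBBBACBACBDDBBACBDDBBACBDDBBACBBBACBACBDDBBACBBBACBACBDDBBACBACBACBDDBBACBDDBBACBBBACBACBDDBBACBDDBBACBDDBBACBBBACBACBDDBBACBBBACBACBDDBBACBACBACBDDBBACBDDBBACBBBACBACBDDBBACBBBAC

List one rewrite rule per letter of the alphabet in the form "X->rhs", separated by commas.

  step 4 ⇒ step 5: BACBDDBBACBBBACBACBDDBBACBDDBBACBDDBBACBBBACBACBDDBBACBACBACBDDBBACBDDBBACBBBACBACBDDBBACBACBACBDDBBACBDDBBACBBBACBACBDDBBACBDDB ⇒ BAC·BDD·B·BAC·B·B·BAC·BAC·BDD·B·BAC·BAC·BAC·BDD·B·BAC·BDD·B·BAC·B·B·BAC·BAC·BDD·B·BAC·B·B·BAC·BAC·BDD·B·BAC·B·B·BAC·BAC·BDD·B·BAC·BAC·BAC·BDD·B·BAC·BDD·B·BAC·B·B·BAC·BAC·BDD·B·BAC·BDD·B·BAC·BDD·B·BAC·B·B·BAC·BAC·BDD·B·BAC·B·B·BAC·BAC·BDD·B·BAC·BAC·BAC·BDD·B·BAC·BDD·B·BAC·B·B·BAC·BAC·BDD·B·BAC·BDD·B·BAC·BDD·B·BAC·B·B·BAC·BAC·BDD·B·BAC·B·B·BAC·BAC·BDD·B·BAC·BAC·BAC·BDD·B·BAC·BDD·B·BAC·B·B·BAC·BAC·BDD·B·BAC·B·B·BAC
    A ↦ BDD
    B ↦ BAC
    C ↦ B
    D ↦ B

A->BDD, B->BAC, C->B, D->B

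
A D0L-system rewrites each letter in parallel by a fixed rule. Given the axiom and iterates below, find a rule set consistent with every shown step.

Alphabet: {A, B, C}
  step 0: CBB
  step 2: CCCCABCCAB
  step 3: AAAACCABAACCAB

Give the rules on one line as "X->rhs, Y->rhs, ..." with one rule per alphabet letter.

  step 2 ⇒ step 3: CCCCABCCAB ⇒ A·A·A·A·CC·AB·A·A·CC·AB
    A ↦ CC
    B ↦ AB
    C ↦ A

A->CC, B->AB, C->A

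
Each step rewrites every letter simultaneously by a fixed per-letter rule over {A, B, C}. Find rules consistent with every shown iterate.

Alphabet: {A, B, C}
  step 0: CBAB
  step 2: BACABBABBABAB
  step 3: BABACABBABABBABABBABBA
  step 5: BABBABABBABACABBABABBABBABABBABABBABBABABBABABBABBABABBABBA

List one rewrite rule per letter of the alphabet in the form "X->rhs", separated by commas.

  step 2 ⇒ step 3: BACABBABBABAB ⇒ BA·B·ACA·B·BA·BA·B·BA·BA·B·BA·B·BA
    A ↦ B
    B ↦ BA
    C ↦ ACA

A->B, B->BA, C->ACA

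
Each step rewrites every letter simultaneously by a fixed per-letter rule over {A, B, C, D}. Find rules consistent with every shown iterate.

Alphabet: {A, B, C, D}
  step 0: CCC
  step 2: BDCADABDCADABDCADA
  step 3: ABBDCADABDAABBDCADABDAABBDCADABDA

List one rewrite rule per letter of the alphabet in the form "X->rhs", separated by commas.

A->DA, B->AB, C->DCA, D->B

  step 2 ⇒ step 3: BDCADABDCADABDCADA ⇒ AB·B·DCA·DA·B·DA·AB·B·DCA·DA·B·DA·AB·B·DCA·DA·B·DA
    A ↦ DA
    B ↦ AB
    C ↦ DCA
    D ↦ B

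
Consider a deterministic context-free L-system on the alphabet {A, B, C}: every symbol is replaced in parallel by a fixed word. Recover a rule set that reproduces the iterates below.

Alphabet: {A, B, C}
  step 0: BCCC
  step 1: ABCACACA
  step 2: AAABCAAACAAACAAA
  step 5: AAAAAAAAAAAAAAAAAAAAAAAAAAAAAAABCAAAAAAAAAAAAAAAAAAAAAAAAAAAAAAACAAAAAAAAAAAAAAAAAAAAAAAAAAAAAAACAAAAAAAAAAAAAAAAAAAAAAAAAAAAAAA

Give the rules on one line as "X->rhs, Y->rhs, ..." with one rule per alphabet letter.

  step 1 ⇒ step 2: ABCACACA ⇒ AA·AB·CA·AA·CA·AA·CA·AA
    A ↦ AA
    B ↦ AB
    C ↦ CA

A->AA, B->AB, C->CA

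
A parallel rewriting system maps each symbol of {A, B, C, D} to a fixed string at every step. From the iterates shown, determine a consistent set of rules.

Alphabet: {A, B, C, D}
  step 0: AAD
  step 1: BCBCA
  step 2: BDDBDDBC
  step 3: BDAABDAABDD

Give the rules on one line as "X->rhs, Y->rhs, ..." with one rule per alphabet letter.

  step 2 ⇒ step 3: BDDBDDBC ⇒ BD·A·A·BD·A·A·BD·D
    B ↦ BD
    C ↦ D
    D ↦ A
  step 0 ⇒ step 1: AAD ⇒ BC·BC·A
    A ↦ BC

A->BC, B->BD, C->D, D->A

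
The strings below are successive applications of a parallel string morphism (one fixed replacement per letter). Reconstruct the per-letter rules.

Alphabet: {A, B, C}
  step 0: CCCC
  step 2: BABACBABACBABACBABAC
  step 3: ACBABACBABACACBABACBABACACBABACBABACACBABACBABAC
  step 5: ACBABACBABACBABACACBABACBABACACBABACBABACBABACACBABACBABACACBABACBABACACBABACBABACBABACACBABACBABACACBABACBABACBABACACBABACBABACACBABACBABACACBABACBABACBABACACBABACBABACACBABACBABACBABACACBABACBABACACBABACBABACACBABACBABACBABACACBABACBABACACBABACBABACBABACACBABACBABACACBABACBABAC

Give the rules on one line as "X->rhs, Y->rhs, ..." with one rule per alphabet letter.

  step 2 ⇒ step 3: BABACBABACBABACBABAC ⇒ AC·BAB·AC·BAB·AC·AC·BAB·AC·BAB·AC·AC·BAB·AC·BAB·AC·AC·BAB·AC·BAB·AC
    A ↦ BAB
    B ↦ AC
    C ↦ AC

A->BAB, B->AC, C->AC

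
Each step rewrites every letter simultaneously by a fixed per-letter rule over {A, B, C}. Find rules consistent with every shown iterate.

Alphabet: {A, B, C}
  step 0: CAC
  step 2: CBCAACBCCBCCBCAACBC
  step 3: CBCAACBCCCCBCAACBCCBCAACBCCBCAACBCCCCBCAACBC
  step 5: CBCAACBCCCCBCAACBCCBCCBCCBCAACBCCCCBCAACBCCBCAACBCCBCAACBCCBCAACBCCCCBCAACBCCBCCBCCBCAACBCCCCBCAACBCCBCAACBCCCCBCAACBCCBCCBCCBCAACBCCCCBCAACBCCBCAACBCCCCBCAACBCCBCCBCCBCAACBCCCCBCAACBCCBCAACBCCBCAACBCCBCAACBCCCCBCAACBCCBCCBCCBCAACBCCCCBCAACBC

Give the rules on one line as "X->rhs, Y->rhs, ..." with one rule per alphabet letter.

  step 2 ⇒ step 3: CBCAACBCCBCCBCAACBC ⇒ CBC·AA·CBC·C·C·CBC·AA·CBC·CBC·AA·CBC·CBC·AA·CBC·C·C·CBC·AA·CBC
    A ↦ C
    B ↦ AA
    C ↦ CBC

A->C, B->AA, C->CBC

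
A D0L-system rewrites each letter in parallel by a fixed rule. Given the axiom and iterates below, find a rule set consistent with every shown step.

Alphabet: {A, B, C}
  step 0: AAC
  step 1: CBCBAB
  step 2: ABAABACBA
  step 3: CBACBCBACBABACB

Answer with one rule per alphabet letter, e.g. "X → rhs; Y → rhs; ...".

  step 2 ⇒ step 3: ABAABACBA ⇒ CB·A·CB·CB·A·CB·AB·A·CB
    A ↦ CB
    B ↦ A
    C ↦ AB

A->CB, B->A, C->AB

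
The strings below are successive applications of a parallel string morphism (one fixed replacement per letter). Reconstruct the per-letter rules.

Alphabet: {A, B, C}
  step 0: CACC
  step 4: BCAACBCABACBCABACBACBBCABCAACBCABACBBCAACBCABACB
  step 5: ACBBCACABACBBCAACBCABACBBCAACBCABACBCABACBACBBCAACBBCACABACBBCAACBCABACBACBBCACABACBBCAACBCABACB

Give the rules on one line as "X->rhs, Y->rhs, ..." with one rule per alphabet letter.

  step 4 ⇒ step 5: BCAACBCABACBCABACBACBBCABCAACBCABACBBCAACBCABACB ⇒ ACB·B·CA·CA·B·ACB·B·CA·ACB·CA·B·ACB·B·CA·ACB·CA·B·ACB·CA·B·ACB·ACB·B·CA·ACB·B·CA·CA·B·ACB·B·CA·ACB·CA·B·ACB·ACB·B·CA·CA·B·ACB·B·CA·ACB·CA·B·ACB
    A ↦ CA
    B ↦ ACB
    C ↦ B

A->CA, B->ACB, C->B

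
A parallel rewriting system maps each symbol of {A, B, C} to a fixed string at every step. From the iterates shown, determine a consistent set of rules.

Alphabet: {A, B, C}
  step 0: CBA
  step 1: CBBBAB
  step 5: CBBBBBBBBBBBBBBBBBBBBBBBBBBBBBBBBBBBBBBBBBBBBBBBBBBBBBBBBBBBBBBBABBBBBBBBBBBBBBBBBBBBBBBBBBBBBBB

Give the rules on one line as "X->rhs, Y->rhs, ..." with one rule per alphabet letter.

  step 0 ⇒ step 1: CBA ⇒ CB·BB·AB
    A ↦ AB
    B ↦ BB
    C ↦ CB

A->AB, B->BB, C->CB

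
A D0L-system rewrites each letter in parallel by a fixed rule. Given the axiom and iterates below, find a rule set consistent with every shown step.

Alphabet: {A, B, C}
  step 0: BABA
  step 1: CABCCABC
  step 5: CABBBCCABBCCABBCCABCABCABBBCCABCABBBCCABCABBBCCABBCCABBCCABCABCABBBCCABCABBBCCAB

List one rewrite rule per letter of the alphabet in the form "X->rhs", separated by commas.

A->C, B->CAB, C->B

  step 0 ⇒ step 1: BABA ⇒ CAB·C·CAB·C
    A ↦ C
    B ↦ CAB
    C ↦ B  (constrained at step 1)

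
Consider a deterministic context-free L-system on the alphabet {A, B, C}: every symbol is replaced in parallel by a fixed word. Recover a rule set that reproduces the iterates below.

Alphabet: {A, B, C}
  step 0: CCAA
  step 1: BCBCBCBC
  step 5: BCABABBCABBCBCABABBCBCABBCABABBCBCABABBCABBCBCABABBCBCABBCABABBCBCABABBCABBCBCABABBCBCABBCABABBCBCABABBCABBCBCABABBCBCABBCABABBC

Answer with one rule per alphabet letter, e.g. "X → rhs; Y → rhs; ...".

A->BC, B->AB, C->BC

  step 0 ⇒ step 1: CCAA ⇒ BC·BC·BC·BC
    A ↦ BC
    C ↦ BC
    B ↦ AB  (constrained at step 1)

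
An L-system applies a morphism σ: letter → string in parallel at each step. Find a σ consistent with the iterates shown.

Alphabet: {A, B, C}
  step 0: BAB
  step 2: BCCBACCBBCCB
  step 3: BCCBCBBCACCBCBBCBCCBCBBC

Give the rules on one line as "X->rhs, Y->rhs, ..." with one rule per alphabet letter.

  step 2 ⇒ step 3: BCCBACCBBCCB ⇒ BC·CB·CB·BC·AC·CB·CB·BC·BC·CB·CB·BC
    A ↦ AC
    B ↦ BC
    C ↦ CB

A->AC, B->BC, C->CB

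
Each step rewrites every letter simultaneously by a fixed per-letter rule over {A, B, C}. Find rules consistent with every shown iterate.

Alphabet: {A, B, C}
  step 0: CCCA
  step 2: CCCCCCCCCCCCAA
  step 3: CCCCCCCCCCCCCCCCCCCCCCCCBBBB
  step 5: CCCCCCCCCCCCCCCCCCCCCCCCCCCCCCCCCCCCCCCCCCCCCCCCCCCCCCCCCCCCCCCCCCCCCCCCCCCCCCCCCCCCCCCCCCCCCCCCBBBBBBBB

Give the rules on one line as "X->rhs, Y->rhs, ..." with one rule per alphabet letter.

  step 2 ⇒ step 3: CCCCCCCCCCCCAA ⇒ CC·CC·CC·CC·CC·CC·CC·CC·CC·CC·CC·CC·BB·BB
    A ↦ BB
    C ↦ CC
    B ↦ A  (constrained at step 3)

A->BB, B->A, C->CC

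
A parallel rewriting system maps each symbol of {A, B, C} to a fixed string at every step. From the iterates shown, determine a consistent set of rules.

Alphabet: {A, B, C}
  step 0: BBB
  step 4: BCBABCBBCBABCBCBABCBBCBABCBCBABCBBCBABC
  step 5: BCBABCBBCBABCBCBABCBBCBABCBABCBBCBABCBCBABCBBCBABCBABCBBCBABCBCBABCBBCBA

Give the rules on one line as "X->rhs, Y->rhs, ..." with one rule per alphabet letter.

A->B, B->BC, C->BA

  step 4 ⇒ step 5: BCBABCBBCBABCBCBABCBBCBABCBCBABCBBCBABC ⇒ BC·BA·BC·B·BC·BA·BC·BC·BA·BC·B·BC·BA·BC·BA·BC·B·BC·BA·BC·BC·BA·BC·B·BC·BA·BC·BA·BC·B·BC·BA·BC·BC·BA·BC·B·BC·BA
    A ↦ B
    B ↦ BC
    C ↦ BA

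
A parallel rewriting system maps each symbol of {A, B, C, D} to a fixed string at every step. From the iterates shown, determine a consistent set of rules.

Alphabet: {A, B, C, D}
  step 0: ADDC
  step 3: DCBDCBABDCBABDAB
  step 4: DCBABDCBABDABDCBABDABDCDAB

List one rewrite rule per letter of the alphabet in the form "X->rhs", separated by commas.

A->D, B->AB, C->B, D->DC

  step 3 ⇒ step 4: DCBDCBABDCBABDAB ⇒ DC·B·AB·DC·B·AB·D·AB·DC·B·AB·D·AB·DC·D·AB
    A ↦ D
    B ↦ AB
    C ↦ B
    D ↦ DC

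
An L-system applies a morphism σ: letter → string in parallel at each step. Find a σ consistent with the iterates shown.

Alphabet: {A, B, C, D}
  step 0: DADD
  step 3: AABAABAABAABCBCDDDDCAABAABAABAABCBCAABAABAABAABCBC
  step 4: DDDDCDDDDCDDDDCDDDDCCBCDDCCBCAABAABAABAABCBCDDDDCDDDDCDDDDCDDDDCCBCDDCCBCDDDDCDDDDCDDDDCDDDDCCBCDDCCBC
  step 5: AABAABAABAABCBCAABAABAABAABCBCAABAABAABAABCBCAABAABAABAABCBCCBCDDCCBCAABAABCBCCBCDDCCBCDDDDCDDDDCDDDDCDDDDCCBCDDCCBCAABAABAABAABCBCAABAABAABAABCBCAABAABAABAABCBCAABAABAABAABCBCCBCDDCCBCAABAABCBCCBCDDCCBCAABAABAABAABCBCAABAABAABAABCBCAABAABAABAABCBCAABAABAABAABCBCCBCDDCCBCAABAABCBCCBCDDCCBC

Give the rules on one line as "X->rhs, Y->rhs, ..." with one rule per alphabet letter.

  step 4 ⇒ step 5: DDDDCDDDDCDDDDCDDDDCCBCDDCCBCAABAABAABAABCBCDDDDCDDDDCDDDDCDDDDCCBCDDCCBCDDDDCDDDDCDDDDCDDDDCCBCDDCCBC ⇒ AAB·AAB·AAB·AAB·CBC·AAB·AAB·AAB·AAB·CBC·AAB·AAB·AAB·AAB·CBC·AAB·AAB·AAB·AAB·CBC·CBC·DDC·CBC·AAB·AAB·CBC·CBC·DDC·CBC·D·D·DDC·D·D·DDC·D·D·DDC·D·D·DDC·CBC·DDC·CBC·AAB·AAB·AAB·AAB·CBC·AAB·AAB·AAB·AAB·CBC·AAB·AAB·AAB·AAB·CBC·AAB·AAB·AAB·AAB·CBC·CBC·DDC·CBC·AAB·AAB·CBC·CBC·DDC·CBC·AAB·AAB·AAB·AAB·CBC·AAB·AAB·AAB·AAB·CBC·AAB·AAB·AAB·AAB·CBC·AAB·AAB·AAB·AAB·CBC·CBC·DDC·CBC·AAB·AAB·CBC·CBC·DDC·CBC
    A ↦ D
    B ↦ DDC
    C ↦ CBC
    D ↦ AAB

A->D, B->DDC, C->CBC, D->AAB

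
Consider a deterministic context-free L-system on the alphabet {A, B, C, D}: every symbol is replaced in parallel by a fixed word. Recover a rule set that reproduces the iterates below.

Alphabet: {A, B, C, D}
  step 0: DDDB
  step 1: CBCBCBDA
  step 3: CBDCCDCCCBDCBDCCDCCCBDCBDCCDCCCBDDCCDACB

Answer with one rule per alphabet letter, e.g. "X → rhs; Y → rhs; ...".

A->D, B->DA, C->DCC, D->CB

  step 0 ⇒ step 1: DDDB ⇒ CB·CB·CB·DA
    B ↦ DA
    D ↦ CB
    A ↦ D  (constrained at step 1)
    C ↦ DCC  (constrained at step 1)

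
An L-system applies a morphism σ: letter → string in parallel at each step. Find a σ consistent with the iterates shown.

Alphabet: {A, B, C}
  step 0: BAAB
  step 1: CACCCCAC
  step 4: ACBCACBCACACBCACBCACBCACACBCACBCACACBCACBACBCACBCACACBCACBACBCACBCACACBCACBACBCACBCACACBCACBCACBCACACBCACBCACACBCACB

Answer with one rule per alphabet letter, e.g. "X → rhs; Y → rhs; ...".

A->C, B->CAC, C->ACB

  step 0 ⇒ step 1: BAAB ⇒ CAC·C·C·CAC
    A ↦ C
    B ↦ CAC
    C ↦ ACB  (constrained at step 1)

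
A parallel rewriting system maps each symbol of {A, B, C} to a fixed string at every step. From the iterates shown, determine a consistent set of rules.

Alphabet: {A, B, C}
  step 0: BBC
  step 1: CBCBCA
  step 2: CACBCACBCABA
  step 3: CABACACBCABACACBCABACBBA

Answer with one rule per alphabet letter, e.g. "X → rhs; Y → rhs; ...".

A->BA, B->CB, C->CA

  step 2 ⇒ step 3: CACBCACBCABA ⇒ CA·BA·CA·CB·CA·BA·CA·CB·CA·BA·CB·BA
    A ↦ BA
    B ↦ CB
    C ↦ CA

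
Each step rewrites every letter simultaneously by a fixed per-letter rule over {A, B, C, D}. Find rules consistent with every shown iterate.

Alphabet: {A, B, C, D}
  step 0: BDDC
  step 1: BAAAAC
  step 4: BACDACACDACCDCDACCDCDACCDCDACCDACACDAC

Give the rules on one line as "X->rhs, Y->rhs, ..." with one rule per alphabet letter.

A->CD, B->BA, C->AC, D->A

  step 0 ⇒ step 1: BDDC ⇒ BA·A·A·AC
    B ↦ BA
    C ↦ AC
    D ↦ A
    A ↦ CD  (constrained at step 1)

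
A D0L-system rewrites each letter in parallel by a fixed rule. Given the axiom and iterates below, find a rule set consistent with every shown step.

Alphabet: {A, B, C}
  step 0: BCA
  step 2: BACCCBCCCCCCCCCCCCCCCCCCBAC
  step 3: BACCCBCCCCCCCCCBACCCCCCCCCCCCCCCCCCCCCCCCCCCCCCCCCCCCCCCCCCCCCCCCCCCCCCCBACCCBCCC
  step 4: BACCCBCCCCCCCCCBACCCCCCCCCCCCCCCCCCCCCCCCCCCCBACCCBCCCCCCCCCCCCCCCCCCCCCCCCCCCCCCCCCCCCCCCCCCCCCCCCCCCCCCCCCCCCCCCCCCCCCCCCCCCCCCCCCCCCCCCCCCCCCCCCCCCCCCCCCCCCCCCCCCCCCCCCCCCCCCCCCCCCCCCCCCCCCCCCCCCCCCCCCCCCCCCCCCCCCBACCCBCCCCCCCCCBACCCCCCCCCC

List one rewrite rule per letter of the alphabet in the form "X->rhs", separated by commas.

A->CCB, B->BAC, C->CCC

  step 3 ⇒ step 4: BACCCBCCCCCCCCCBACCCCCCCCCCCCCCCCCCCCCCCCCCCCCCCCCCCCCCCCCCCCCCCCCCCCCCCBACCCBCCC ⇒ BAC·CCB·CCC·CCC·CCC·BAC·CCC·CCC·CCC·CCC·CCC·CCC·CCC·CCC·CCC·BAC·CCB·CCC·CCC·CCC·CCC·CCC·CCC·CCC·CCC·CCC·CCC·CCC·CCC·CCC·CCC·CCC·CCC·CCC·CCC·CCC·CCC·CCC·CCC·CCC·CCC·CCC·CCC·CCC·CCC·CCC·CCC·CCC·CCC·CCC·CCC·CCC·CCC·CCC·CCC·CCC·CCC·CCC·CCC·CCC·CCC·CCC·CCC·CCC·CCC·CCC·CCC·CCC·CCC·CCC·CCC·CCC·BAC·CCB·CCC·CCC·CCC·BAC·CCC·CCC·CCC
    A ↦ CCB
    B ↦ BAC
    C ↦ CCC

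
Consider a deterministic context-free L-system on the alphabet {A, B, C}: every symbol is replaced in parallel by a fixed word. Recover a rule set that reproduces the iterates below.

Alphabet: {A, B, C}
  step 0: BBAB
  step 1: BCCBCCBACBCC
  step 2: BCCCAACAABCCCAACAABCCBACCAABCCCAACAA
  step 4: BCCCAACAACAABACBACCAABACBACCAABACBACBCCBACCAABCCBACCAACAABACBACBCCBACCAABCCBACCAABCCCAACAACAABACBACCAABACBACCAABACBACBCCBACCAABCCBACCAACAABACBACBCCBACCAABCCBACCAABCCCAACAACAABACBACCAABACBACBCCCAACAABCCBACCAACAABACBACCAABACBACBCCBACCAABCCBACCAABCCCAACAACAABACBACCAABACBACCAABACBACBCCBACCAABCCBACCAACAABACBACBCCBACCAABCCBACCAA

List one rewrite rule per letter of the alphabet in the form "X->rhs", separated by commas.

  step 1 ⇒ step 2: BCCBCCBACBCC ⇒ BCC·CAA·CAA·BCC·CAA·CAA·BCC·BAC·CAA·BCC·CAA·CAA
    A ↦ BAC
    B ↦ BCC
    C ↦ CAA

A->BAC, B->BCC, C->CAA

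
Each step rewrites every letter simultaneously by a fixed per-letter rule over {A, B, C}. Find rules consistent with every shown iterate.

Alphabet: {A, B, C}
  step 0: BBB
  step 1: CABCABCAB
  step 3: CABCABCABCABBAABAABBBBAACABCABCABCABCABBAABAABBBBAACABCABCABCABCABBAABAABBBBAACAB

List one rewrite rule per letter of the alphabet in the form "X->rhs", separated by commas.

  step 0 ⇒ step 1: BBB ⇒ CAB·CAB·CAB
    B ↦ CAB
    A ↦ BAA  (constrained at step 1)
    C ↦ BBB  (constrained at step 1)

A->BAA, B->CAB, C->BBB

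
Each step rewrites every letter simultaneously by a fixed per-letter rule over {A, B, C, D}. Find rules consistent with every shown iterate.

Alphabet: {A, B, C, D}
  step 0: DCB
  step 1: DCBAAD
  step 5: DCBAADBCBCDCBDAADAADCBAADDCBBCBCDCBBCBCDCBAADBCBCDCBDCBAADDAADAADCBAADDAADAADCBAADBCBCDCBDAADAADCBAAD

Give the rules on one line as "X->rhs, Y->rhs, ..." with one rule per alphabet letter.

A->BC, B->D, C->AA, D->DCB

  step 0 ⇒ step 1: DCB ⇒ DCB·AA·D
    B ↦ D
    C ↦ AA
    D ↦ DCB
    A ↦ BC  (constrained at step 1)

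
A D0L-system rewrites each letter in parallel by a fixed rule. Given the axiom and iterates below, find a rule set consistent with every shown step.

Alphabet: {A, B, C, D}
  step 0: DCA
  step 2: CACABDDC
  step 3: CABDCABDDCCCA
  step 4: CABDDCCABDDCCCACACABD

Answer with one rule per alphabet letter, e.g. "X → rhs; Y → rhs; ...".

  step 3 ⇒ step 4: CABDCABDDCCCA ⇒ CA·BD·D·C·CA·BD·D·C·C·CA·CA·CA·BD
    A ↦ BD
    B ↦ D
    C ↦ CA
    D ↦ C

A->BD, B->D, C->CA, D->C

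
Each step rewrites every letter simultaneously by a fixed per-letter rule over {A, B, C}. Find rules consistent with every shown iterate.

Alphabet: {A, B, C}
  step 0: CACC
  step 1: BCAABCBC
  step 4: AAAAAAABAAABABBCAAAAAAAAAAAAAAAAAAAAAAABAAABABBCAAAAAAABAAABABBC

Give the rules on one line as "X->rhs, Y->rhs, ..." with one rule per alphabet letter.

  step 0 ⇒ step 1: CACC ⇒ BC·AA·BC·BC
    A ↦ AA
    C ↦ BC
    B ↦ AB  (constrained at step 1)

A->AA, B->AB, C->BC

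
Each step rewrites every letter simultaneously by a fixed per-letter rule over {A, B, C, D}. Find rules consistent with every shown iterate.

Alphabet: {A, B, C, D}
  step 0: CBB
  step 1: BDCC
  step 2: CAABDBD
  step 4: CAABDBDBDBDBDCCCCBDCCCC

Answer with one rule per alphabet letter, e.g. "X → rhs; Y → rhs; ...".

  step 1 ⇒ step 2: BDCC ⇒ C·AA·BD·BD
    B ↦ C
    C ↦ BD
    D ↦ AA
    A ↦ CC  (constrained at step 2)

A->CC, B->C, C->BD, D->AA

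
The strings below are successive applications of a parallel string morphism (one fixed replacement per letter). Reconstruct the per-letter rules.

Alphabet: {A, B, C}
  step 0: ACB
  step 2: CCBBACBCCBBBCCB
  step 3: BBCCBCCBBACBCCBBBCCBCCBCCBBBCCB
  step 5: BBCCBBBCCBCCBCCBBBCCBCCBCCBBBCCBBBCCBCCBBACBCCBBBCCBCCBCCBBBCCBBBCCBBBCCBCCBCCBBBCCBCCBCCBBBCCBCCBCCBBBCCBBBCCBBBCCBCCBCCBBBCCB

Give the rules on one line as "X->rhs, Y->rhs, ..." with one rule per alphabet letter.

  step 2 ⇒ step 3: CCBBACBCCBBBCCB ⇒ B·B·CCB·CCB·BAC·B·CCB·B·B·CCB·CCB·CCB·B·B·CCB
    A ↦ BAC
    B ↦ CCB
    C ↦ B

A->BAC, B->CCB, C->B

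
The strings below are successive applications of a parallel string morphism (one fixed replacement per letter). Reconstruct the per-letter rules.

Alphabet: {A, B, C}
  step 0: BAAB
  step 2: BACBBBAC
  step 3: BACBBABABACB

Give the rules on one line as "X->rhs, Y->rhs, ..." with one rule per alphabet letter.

A->C, B->BA, C->B

  step 2 ⇒ step 3: BACBBBAC ⇒ BA·C·B·BA·BA·BA·C·B
    A ↦ C
    B ↦ BA
    C ↦ B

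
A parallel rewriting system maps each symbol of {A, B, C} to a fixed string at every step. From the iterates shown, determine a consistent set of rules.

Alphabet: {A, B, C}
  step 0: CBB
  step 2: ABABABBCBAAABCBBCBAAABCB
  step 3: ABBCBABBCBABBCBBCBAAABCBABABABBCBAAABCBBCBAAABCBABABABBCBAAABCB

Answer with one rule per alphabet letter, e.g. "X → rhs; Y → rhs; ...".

  step 2 ⇒ step 3: ABABABBCBAAABCBBCBAAABCB ⇒ AB·BCB·AB·BCB·AB·BCB·BCB·AAA·BCB·AB·AB·AB·BCB·AAA·BCB·BCB·AAA·BCB·AB·AB·AB·BCB·AAA·BCB
    A ↦ AB
    B ↦ BCB
    C ↦ AAA

A->AB, B->BCB, C->AAA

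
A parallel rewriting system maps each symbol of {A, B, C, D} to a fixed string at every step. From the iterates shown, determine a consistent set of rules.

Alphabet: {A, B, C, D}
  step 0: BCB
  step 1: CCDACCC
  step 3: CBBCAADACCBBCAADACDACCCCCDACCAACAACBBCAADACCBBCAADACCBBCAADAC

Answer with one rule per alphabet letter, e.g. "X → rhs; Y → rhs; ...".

A->CAA, B->CC, C->DAC, D->CBB

  step 0 ⇒ step 1: BCB ⇒ CC·DAC·CC
    B ↦ CC
    C ↦ DAC
    A ↦ CAA  (constrained at step 1)
    D ↦ CBB  (constrained at step 1)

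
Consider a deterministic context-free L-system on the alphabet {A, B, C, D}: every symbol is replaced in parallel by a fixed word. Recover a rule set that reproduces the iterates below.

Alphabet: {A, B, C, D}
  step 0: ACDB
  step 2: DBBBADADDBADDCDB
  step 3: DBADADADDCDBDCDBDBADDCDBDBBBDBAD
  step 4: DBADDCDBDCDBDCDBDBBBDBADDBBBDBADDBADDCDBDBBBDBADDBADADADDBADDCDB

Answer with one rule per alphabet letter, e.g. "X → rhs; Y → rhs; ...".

A->DC, B->AD, C->BB, D->DB

  step 3 ⇒ step 4: DBADADADDCDBDCDBDBADDCDBDBBBDBAD ⇒ DB·AD·DC·DB·DC·DB·DC·DB·DB·BB·DB·AD·DB·BB·DB·AD·DB·AD·DC·DB·DB·BB·DB·AD·DB·AD·AD·AD·DB·AD·DC·DB
    A ↦ DC
    B ↦ AD
    C ↦ BB
    D ↦ DB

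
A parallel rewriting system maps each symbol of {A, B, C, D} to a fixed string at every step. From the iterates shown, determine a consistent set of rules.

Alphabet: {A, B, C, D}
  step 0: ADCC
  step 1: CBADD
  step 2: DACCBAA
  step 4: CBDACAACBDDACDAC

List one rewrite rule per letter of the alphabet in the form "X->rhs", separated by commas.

A->CB, B->AC, C->D, D->A

  step 1 ⇒ step 2: CBADD ⇒ D·AC·CB·A·A
    A ↦ CB
    B ↦ AC
    C ↦ D
    D ↦ A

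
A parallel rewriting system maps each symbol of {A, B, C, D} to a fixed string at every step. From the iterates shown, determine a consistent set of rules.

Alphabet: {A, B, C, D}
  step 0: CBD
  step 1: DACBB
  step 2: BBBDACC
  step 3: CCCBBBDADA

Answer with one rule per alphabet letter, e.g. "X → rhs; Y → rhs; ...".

  step 2 ⇒ step 3: BBBDACC ⇒ C·C·C·BB·B·DA·DA
    A ↦ B
    B ↦ C
    C ↦ DA
    D ↦ BB

A->B, B->C, C->DA, D->BB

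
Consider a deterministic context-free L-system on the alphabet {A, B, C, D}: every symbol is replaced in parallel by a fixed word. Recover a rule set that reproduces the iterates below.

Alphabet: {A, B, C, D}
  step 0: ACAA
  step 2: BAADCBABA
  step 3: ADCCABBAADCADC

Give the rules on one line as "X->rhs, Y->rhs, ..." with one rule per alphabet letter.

A->C, B->AD, C->BA, D->AB

  step 2 ⇒ step 3: BAADCBABA ⇒ AD·C·C·AB·BA·AD·C·AD·C
    A ↦ C
    B ↦ AD
    C ↦ BA
    D ↦ AB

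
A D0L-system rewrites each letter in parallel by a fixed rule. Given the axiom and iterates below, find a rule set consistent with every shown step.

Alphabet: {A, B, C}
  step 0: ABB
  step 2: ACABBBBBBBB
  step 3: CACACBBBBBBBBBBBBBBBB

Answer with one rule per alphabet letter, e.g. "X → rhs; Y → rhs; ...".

  step 2 ⇒ step 3: ACABBBBBBBB ⇒ C·ACA·C·BB·BB·BB·BB·BB·BB·BB·BB
    A ↦ C
    B ↦ BB
    C ↦ ACA

A->C, B->BB, C->ACA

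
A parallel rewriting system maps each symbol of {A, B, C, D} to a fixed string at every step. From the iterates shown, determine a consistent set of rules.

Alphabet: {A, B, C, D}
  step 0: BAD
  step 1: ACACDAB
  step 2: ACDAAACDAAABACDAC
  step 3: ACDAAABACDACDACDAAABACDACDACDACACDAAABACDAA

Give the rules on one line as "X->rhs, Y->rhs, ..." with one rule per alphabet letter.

  step 2 ⇒ step 3: ACDAAACDAAABACDAC ⇒ ACD·AA·AB·ACD·ACD·ACD·AA·AB·ACD·ACD·ACD·AC·ACD·AA·AB·ACD·AA
    A ↦ ACD
    B ↦ AC
    C ↦ AA
    D ↦ AB

A->ACD, B->AC, C->AA, D->AB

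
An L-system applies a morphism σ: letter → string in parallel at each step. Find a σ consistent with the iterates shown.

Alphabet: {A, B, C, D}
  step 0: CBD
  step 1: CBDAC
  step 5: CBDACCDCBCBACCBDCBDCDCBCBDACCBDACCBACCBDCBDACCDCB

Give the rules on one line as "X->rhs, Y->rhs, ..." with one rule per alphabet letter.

  step 0 ⇒ step 1: CBD ⇒ CB·D·AC
    B ↦ D
    C ↦ CB
    D ↦ AC
    A ↦ CD  (constrained at step 1)

A->CD, B->D, C->CB, D->AC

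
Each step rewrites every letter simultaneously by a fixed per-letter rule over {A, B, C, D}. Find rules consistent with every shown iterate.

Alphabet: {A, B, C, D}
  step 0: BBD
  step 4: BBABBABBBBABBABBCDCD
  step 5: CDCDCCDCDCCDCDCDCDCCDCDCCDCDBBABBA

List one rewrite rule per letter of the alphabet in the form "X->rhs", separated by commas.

A->C, B->CD, C->BB, D->A

  step 4 ⇒ step 5: BBABBABBBBABBABBCDCD ⇒ CD·CD·C·CD·CD·C·CD·CD·CD·CD·C·CD·CD·C·CD·CD·BB·A·BB·A
    A ↦ C
    B ↦ CD
    C ↦ BB
    D ↦ A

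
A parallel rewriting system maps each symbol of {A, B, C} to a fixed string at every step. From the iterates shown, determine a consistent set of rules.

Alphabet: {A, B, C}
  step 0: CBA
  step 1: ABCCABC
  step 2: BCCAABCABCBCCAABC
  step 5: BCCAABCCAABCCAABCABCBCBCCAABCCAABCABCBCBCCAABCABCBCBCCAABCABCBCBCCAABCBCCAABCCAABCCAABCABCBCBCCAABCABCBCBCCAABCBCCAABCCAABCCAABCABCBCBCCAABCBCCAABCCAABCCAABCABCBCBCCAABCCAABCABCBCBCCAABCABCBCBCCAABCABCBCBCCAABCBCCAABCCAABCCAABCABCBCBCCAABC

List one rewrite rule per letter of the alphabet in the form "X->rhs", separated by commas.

A->BC, B->CA, C->ABC

  step 1 ⇒ step 2: ABCCABC ⇒ BC·CA·ABC·ABC·BC·CA·ABC
    A ↦ BC
    B ↦ CA
    C ↦ ABC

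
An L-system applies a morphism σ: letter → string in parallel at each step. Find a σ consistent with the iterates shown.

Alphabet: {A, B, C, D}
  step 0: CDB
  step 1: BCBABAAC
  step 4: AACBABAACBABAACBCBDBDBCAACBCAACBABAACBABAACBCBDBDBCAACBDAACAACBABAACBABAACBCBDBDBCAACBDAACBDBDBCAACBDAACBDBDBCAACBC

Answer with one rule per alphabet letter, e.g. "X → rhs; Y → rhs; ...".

A->BD, B->AAC, C->BC, D->BAB

  step 0 ⇒ step 1: CDB ⇒ BC·BAB·AAC
    B ↦ AAC
    C ↦ BC
    D ↦ BAB
    A ↦ BD  (constrained at step 1)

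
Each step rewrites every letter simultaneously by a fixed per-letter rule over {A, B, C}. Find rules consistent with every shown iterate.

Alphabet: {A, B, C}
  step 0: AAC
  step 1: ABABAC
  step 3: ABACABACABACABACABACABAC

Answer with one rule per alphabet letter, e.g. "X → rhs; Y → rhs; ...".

A->AB, B->AC, C->AC

  step 0 ⇒ step 1: AAC ⇒ AB·AB·AC
    A ↦ AB
    C ↦ AC
    B ↦ AC  (constrained at step 1)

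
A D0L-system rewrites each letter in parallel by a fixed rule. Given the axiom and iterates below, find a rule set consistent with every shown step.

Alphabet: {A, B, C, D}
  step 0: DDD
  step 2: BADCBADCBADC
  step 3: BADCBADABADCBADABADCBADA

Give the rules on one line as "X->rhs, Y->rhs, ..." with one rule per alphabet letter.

A->DC, B->BA, C->DA, D->BA

  step 2 ⇒ step 3: BADCBADCBADC ⇒ BA·DC·BA·DA·BA·DC·BA·DA·BA·DC·BA·DA
    A ↦ DC
    B ↦ BA
    C ↦ DA
    D ↦ BA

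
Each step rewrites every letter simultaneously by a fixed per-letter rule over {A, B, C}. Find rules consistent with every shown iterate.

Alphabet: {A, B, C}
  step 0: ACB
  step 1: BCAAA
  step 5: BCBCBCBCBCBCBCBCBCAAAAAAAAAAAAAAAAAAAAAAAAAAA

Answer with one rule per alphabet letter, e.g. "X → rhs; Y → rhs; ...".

  step 0 ⇒ step 1: ACB ⇒ BC·A·AA
    A ↦ BC
    B ↦ AA
    C ↦ A

A->BC, B->AA, C->A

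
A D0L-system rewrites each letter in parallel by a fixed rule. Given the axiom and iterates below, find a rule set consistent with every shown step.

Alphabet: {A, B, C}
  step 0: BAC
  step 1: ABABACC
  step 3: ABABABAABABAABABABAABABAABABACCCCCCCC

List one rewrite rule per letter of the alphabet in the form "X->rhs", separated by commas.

  step 0 ⇒ step 1: BAC ⇒ ABA·BA·CC
    A ↦ BA
    B ↦ ABA
    C ↦ CC

A->BA, B->ABA, C->CC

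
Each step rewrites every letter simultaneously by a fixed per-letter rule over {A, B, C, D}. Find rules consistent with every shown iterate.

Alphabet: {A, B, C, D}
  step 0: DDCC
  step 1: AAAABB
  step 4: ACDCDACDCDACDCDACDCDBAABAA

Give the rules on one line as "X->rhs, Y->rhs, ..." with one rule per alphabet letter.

  step 0 ⇒ step 1: DDCC ⇒ AA·AA·B·B
    C ↦ B
    D ↦ AA
    A ↦ CD  (constrained at step 1)
    B ↦ A  (constrained at step 1)

A->CD, B->A, C->B, D->AA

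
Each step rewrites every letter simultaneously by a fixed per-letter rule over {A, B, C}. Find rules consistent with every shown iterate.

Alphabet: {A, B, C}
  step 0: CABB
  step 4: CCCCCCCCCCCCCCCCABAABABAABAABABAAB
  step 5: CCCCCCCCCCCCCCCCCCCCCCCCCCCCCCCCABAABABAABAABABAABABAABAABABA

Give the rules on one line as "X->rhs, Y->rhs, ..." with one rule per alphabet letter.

A->AB, B->A, C->CC

  step 4 ⇒ step 5: CCCCCCCCCCCCCCCCABAABABAABAABABAAB ⇒ CC·CC·CC·CC·CC·CC·CC·CC·CC·CC·CC·CC·CC·CC·CC·CC·AB·A·AB·AB·A·AB·A·AB·AB·A·AB·AB·A·AB·A·AB·AB·A
    A ↦ AB
    B ↦ A
    C ↦ CC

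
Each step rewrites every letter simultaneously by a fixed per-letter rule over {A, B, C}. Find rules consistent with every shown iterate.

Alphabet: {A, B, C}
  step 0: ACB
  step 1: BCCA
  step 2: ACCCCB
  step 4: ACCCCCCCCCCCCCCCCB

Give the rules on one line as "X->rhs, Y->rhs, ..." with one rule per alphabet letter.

  step 1 ⇒ step 2: BCCA ⇒ A·CC·CC·B
    A ↦ B
    B ↦ A
    C ↦ CC

A->B, B->A, C->CC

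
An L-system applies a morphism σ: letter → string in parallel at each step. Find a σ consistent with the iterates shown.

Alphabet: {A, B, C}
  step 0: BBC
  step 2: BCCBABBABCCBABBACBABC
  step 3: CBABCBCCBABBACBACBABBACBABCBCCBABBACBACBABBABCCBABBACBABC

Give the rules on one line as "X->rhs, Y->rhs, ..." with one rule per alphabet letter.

A->BBA, B->CBA, C->BC

  step 2 ⇒ step 3: BCCBABBABCCBABBACBABC ⇒ CBA·BC·BC·CBA·BBA·CBA·CBA·BBA·CBA·BC·BC·CBA·BBA·CBA·CBA·BBA·BC·CBA·BBA·CBA·BC
    A ↦ BBA
    B ↦ CBA
    C ↦ BC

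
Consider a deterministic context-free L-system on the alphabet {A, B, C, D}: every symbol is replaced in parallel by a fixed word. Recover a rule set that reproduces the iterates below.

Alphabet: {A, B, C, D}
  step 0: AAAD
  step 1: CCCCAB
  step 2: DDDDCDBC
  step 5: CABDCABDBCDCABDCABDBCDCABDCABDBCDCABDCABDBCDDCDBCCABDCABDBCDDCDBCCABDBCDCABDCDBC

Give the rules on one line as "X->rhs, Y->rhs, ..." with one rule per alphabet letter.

A->C, B->DBC, C->D, D->CAB

  step 1 ⇒ step 2: CCCCAB ⇒ D·D·D·D·C·DBC
    A ↦ C
    B ↦ DBC
    C ↦ D
  step 0 ⇒ step 1: AAAD ⇒ C·C·C·CAB
    D ↦ CAB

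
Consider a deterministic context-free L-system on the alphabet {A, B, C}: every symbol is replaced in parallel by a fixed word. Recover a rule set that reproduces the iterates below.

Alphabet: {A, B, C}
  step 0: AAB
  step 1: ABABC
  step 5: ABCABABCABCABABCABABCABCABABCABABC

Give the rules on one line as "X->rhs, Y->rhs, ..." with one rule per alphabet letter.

A->AB, B->C, C->AB

  step 0 ⇒ step 1: AAB ⇒ AB·AB·C
    A ↦ AB
    B ↦ C
    C ↦ AB  (constrained at step 1)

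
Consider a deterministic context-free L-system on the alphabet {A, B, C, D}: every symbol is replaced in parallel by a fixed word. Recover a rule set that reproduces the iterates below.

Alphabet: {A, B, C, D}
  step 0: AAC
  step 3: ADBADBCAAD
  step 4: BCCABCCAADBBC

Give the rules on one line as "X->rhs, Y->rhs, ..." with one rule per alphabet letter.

A->B, B->CA, C->AD, D->C

  step 3 ⇒ step 4: ADBADBCAAD ⇒ B·C·CA·B·C·CA·AD·B·B·C
    A ↦ B
    B ↦ CA
    C ↦ AD
    D ↦ C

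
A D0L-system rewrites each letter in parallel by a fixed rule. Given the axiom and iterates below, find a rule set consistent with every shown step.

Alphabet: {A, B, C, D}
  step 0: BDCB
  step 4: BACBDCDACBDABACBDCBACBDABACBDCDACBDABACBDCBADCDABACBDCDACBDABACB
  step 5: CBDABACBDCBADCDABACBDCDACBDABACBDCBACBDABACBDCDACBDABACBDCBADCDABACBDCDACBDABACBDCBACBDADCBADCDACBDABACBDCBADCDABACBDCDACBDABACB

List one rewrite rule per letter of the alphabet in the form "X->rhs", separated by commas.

  step 4 ⇒ step 5: BACBDCDACBDABACBDCBACBDABACBDCDACBDABACBDCBADCDABACBDCDACBDABACB ⇒ CB·DA·BA·CB·DC·BA·DC·DA·BA·CB·DC·DA·CB·DA·BA·CB·DC·BA·CB·DA·BA·CB·DC·DA·CB·DA·BA·CB·DC·BA·DC·DA·BA·CB·DC·DA·CB·DA·BA·CB·DC·BA·CB·DA·DC·BA·DC·DA·CB·DA·BA·CB·DC·BA·DC·DA·BA·CB·DC·DA·CB·DA·BA·CB
    A ↦ DA
    B ↦ CB
    C ↦ BA
    D ↦ DC

A->DA, B->CB, C->BA, D->DC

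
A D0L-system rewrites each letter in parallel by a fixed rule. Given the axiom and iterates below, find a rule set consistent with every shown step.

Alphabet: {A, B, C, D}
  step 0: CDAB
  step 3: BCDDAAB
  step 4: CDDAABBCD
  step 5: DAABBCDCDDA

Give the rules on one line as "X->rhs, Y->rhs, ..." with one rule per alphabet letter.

A->B, B->CD, C->D, D->A

  step 4 ⇒ step 5: CDDAABBCD ⇒ D·A·A·B·B·CD·CD·D·A
    A ↦ B
    B ↦ CD
    C ↦ D
    D ↦ A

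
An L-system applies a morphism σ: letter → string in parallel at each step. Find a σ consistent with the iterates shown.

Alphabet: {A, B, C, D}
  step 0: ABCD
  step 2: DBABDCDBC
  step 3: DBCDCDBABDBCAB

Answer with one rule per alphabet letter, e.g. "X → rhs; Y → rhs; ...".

A->D, B->C, C->AB, D->DB

  step 2 ⇒ step 3: DBABDCDBC ⇒ DB·C·D·C·DB·AB·DB·C·AB
    A ↦ D
    B ↦ C
    C ↦ AB
    D ↦ DB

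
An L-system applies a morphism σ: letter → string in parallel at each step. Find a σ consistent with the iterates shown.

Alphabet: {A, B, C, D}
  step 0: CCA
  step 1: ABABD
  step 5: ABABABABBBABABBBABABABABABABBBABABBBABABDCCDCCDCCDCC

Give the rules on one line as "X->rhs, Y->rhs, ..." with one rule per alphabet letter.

  step 0 ⇒ step 1: CCA ⇒ AB·AB·D
    A ↦ D
    C ↦ AB
    B ↦ CC  (constrained at step 1)
    D ↦ BB  (constrained at step 1)

A->D, B->CC, C->AB, D->BB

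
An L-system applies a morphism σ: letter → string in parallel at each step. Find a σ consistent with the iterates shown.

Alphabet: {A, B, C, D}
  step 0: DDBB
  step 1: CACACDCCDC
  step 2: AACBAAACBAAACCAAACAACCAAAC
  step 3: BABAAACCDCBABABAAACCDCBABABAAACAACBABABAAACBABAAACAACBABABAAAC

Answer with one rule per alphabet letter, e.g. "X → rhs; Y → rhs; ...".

  step 2 ⇒ step 3: AACBAAACBAAACCAAACAACCAAAC ⇒ BA·BA·AAC·CDC·BA·BA·BA·AAC·CDC·BA·BA·BA·AAC·AAC·BA·BA·BA·AAC·BA·BA·AAC·AAC·BA·BA·BA·AAC
    A ↦ BA
    B ↦ CDC
    C ↦ AAC
  step 0 ⇒ step 1: DDBB ⇒ CA·CA·CDC·CDC
    D ↦ CA

A->BA, B->CDC, C->AAC, D->CA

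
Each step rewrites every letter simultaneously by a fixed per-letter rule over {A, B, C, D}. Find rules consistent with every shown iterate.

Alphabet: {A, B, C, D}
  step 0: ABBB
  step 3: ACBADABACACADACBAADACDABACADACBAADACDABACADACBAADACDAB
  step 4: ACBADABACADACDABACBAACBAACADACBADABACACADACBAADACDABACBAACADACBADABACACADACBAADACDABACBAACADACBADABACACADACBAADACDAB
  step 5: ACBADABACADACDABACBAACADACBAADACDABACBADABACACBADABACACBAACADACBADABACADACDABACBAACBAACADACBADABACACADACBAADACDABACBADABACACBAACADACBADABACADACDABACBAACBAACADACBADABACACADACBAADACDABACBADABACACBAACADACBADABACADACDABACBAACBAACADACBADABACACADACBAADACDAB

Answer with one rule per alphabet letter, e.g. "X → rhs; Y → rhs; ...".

A->AC, B->DAB, C->BA, D->AD

  step 4 ⇒ step 5: ACBADABACADACDABACBAACBAACADACBADABACACADACBAADACDABACBAACADACBADABACACADACBAADACDABACBAACADACBADABACACADACBAADACDAB ⇒ AC·BA·DAB·AC·AD·AC·DAB·AC·BA·AC·AD·AC·BA·AD·AC·DAB·AC·BA·DAB·AC·AC·BA·DAB·AC·AC·BA·AC·AD·AC·BA·DAB·AC·AD·AC·DAB·AC·BA·AC·BA·AC·AD·AC·BA·DAB·AC·AC·AD·AC·BA·AD·AC·DAB·AC·BA·DAB·AC·AC·BA·AC·AD·AC·BA·DAB·AC·AD·AC·DAB·AC·BA·AC·BA·AC·AD·AC·BA·DAB·AC·AC·AD·AC·BA·AD·AC·DAB·AC·BA·DAB·AC·AC·BA·AC·AD·AC·BA·DAB·AC·AD·AC·DAB·AC·BA·AC·BA·AC·AD·AC·BA·DAB·AC·AC·AD·AC·BA·AD·AC·DAB
    A ↦ AC
    B ↦ DAB
    C ↦ BA
    D ↦ AD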